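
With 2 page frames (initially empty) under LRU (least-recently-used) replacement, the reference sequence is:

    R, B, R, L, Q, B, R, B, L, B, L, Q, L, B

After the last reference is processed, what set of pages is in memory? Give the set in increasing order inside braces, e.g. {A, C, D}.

{B, L}

R -> fault, frames {R}
B -> fault, frames {R,B}
R -> hit
L -> fault, evict B, frames {R,L}
Q -> fault, evict R, frames {L,Q}
B -> fault, evict L, frames {Q,B}
R -> fault, evict Q, frames {B,R}
B -> hit
L -> fault, evict R, frames {B,L}
B -> hit
L -> hit
Q -> fault, evict B, frames {L,Q}
L -> hit
B -> fault, evict Q, frames {L,B}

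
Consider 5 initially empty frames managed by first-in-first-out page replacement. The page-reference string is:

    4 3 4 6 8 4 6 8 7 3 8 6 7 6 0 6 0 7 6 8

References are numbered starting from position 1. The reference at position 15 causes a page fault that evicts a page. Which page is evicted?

pos 1: 4 → fault, frames (4)
pos 2: 3 → fault, frames (4 3)
pos 3: 4 → hit
pos 4: 6 → fault, frames (4 3 6)
pos 5: 8 → fault, frames (4 3 6 8)
pos 6: 4 → hit
pos 7: 6 → hit
pos 8: 8 → hit
pos 9: 7 → fault, frames (4 3 6 8 7)
pos 10: 3 → hit
pos 11: 8 → hit
pos 12: 6 → hit
pos 13: 7 → hit
pos 14: 6 → hit
pos 15: 0 → fault, evict 4, frames (3 6 8 7 0)
At position 15, page 4 is evicted.

4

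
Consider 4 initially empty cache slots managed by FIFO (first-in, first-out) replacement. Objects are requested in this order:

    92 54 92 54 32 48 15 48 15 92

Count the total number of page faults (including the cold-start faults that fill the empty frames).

92: fault, frames [92]
54: fault, frames [92, 54]
92: hit
54: hit
32: fault, frames [92, 54, 32]
48: fault, frames [92, 54, 32, 48]
15: fault, evict 92, frames [54, 32, 48, 15]
48: hit
15: hit
92: fault, evict 54, frames [32, 48, 15, 92]
Page faults: 6.

6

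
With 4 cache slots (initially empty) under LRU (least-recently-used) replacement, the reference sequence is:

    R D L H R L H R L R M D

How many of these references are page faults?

R: miss, frames {R}
D: miss, frames {R,D}
L: miss, frames {R,D,L}
H: miss, frames {R,D,L,H}
R: hit
L: hit
H: hit
R: hit
L: hit
R: hit
M: miss, evict D, frames {H,L,R,M}
D: miss, evict H, frames {L,R,M,D}
Page faults: 6.

6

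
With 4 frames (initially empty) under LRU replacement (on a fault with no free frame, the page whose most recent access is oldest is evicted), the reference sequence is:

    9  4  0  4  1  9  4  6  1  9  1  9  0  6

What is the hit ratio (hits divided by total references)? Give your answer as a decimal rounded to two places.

9 -> miss, frames (9)
4 -> miss, frames (9 4)
0 -> miss, frames (9 4 0)
4 -> hit
1 -> miss, frames (9 0 4 1)
9 -> hit
4 -> hit
6 -> miss, evict 0, frames (1 9 4 6)
1 -> hit
9 -> hit
1 -> hit
9 -> hit
0 -> miss, evict 4, frames (6 1 9 0)
6 -> hit
Hits: 8 of 14 references → 8/14 = 0.5714.

0.57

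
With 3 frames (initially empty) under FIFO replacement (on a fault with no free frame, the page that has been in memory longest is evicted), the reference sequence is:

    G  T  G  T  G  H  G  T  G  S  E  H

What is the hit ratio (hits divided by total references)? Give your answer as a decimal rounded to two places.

0.58

G -> fault, frames [G]
T -> fault, frames [G, T]
G -> hit
T -> hit
G -> hit
H -> fault, frames [G, T, H]
G -> hit
T -> hit
G -> hit
S -> fault, evict G, frames [T, H, S]
E -> fault, evict T, frames [H, S, E]
H -> hit
Hits: 7 of 12 references → 7/12 = 0.5833.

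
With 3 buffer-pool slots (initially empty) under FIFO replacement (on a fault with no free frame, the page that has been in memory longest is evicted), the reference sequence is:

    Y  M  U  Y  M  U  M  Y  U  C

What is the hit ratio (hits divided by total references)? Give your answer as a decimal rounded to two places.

0.60

Y: fault, frames (Y)
M: fault, frames (Y M)
U: fault, frames (Y M U)
Y: hit
M: hit
U: hit
M: hit
Y: hit
U: hit
C: fault, evict Y, frames (M U C)
Hits: 6 of 10 references → 6/10 = 0.6000.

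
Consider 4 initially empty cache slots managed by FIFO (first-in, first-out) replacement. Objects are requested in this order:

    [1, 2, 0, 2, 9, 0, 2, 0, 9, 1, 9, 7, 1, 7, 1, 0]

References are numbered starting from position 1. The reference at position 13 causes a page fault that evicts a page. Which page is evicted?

2

pos 1: 1 → miss, frames (1)
pos 2: 2 → miss, frames (1 2)
pos 3: 0 → miss, frames (1 2 0)
pos 4: 2 → hit
pos 5: 9 → miss, frames (1 2 0 9)
pos 6: 0 → hit
pos 7: 2 → hit
pos 8: 0 → hit
pos 9: 9 → hit
pos 10: 1 → hit
pos 11: 9 → hit
pos 12: 7 → miss, evict 1, frames (2 0 9 7)
pos 13: 1 → miss, evict 2, frames (0 9 7 1)
At position 13, page 2 is evicted.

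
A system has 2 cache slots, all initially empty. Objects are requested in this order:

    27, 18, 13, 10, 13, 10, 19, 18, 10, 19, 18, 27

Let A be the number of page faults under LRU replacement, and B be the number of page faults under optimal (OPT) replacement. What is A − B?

Under LRU: F F F F . . F F F F F F → 10 faults.
Under OPT: F F F F . . F F . F . F → 8 faults.
A − B = 10 − 8 = 2.

2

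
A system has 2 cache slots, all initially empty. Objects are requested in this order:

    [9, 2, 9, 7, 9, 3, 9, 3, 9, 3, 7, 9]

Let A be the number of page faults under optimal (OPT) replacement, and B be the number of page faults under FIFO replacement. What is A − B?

Under OPT: F F . F . F . . . . F . → 5 faults.
Under FIFO: F F . F F F . . . . F F → 7 faults.
A − B = 5 − 7 = -2.

-2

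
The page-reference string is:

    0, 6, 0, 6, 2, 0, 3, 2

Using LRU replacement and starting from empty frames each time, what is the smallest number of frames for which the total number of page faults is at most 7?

f=1: 8 faults
f=2: 6 faults
f=3: 4 faults
f=4: 4 faults
Smallest f with faults ≤ 7 is 2.

2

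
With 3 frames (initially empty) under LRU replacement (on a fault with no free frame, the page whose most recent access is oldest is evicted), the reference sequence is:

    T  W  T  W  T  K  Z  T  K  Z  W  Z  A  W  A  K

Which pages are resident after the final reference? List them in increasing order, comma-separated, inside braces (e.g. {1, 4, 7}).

T → miss, frames (T)
W → miss, frames (T W)
T → hit
W → hit
T → hit
K → miss, frames (W T K)
Z → miss, evict W, frames (T K Z)
T → hit
K → hit
Z → hit
W → miss, evict T, frames (K Z W)
Z → hit
A → miss, evict K, frames (W Z A)
W → hit
A → hit
K → miss, evict Z, frames (W A K)

{A, K, W}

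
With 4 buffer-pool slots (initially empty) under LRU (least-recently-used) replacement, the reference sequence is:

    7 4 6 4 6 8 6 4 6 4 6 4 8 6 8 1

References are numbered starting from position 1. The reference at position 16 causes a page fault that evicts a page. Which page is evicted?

pos 1: 7 -> miss, frames {7}
pos 2: 4 -> miss, frames {7,4}
pos 3: 6 -> miss, frames {7,4,6}
pos 4: 4 -> hit
pos 5: 6 -> hit
pos 6: 8 -> miss, frames {7,4,6,8}
pos 7: 6 -> hit
pos 8: 4 -> hit
pos 9: 6 -> hit
pos 10: 4 -> hit
pos 11: 6 -> hit
pos 12: 4 -> hit
pos 13: 8 -> hit
pos 14: 6 -> hit
pos 15: 8 -> hit
pos 16: 1 -> miss, evict 7, frames {4,6,8,1}
At position 16, page 7 is evicted.

7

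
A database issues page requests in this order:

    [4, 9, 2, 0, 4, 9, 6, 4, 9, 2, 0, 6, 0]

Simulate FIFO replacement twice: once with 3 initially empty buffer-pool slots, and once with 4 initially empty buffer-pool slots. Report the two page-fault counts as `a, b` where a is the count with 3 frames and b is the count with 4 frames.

3 frames: F F F F F F F . . F F . . → 9 faults.
4 frames: F F F F . . F F F F F F . → 10 faults.
10 > 9: adding a frame increased faults — Belady's anomaly.

9, 10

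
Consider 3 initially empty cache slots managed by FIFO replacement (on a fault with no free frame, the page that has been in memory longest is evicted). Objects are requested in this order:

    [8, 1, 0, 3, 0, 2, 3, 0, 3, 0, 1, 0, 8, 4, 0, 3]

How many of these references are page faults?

8 → miss, frames [8]
1 → miss, frames [8, 1]
0 → miss, frames [8, 1, 0]
3 → miss, evict 8, frames [1, 0, 3]
0 → hit
2 → miss, evict 1, frames [0, 3, 2]
3 → hit
0 → hit
3 → hit
0 → hit
1 → miss, evict 0, frames [3, 2, 1]
0 → miss, evict 3, frames [2, 1, 0]
8 → miss, evict 2, frames [1, 0, 8]
4 → miss, evict 1, frames [0, 8, 4]
0 → hit
3 → miss, evict 0, frames [8, 4, 3]
Page faults: 10.

10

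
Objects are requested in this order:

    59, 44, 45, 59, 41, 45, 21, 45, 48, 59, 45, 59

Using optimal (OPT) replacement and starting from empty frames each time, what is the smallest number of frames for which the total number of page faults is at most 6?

3

f=1: 12 faults
f=2: 7 faults
f=3: 6 faults
f=4: 6 faults
f=5: 6 faults
f=6: 6 faults
Smallest f with faults ≤ 6 is 3.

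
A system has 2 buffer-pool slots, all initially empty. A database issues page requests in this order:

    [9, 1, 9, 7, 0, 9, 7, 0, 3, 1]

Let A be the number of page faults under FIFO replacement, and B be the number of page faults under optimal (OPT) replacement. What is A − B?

Under FIFO: F F . F F F F F F F → 9 faults.
Under OPT: F F . F F . F . F F → 7 faults.
A − B = 9 − 7 = 2.

2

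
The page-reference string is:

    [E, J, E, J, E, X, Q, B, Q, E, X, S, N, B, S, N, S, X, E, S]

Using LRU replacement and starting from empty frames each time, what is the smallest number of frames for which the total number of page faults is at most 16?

2

f=1: 20 faults
f=2: 15 faults
f=3: 12 faults
f=4: 9 faults
f=5: 8 faults
f=6: 7 faults
f=7: 7 faults
Smallest f with faults ≤ 16 is 2.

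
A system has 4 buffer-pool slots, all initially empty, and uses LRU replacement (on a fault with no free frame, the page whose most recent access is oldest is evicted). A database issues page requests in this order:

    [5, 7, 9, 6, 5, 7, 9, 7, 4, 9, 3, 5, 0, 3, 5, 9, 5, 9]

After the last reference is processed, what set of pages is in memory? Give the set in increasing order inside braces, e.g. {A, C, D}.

5: fault, frames [5]
7: fault, frames [5, 7]
9: fault, frames [5, 7, 9]
6: fault, frames [5, 7, 9, 6]
5: hit
7: hit
9: hit
7: hit
4: fault, evict 6, frames [5, 9, 7, 4]
9: hit
3: fault, evict 5, frames [7, 4, 9, 3]
5: fault, evict 7, frames [4, 9, 3, 5]
0: fault, evict 4, frames [9, 3, 5, 0]
3: hit
5: hit
9: hit
5: hit
9: hit

{0, 3, 5, 9}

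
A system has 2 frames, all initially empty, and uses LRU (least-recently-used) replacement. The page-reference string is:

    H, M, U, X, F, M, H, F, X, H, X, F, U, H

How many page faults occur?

H → miss, frames [H]
M → miss, frames [H, M]
U → miss, evict H, frames [M, U]
X → miss, evict M, frames [U, X]
F → miss, evict U, frames [X, F]
M → miss, evict X, frames [F, M]
H → miss, evict F, frames [M, H]
F → miss, evict M, frames [H, F]
X → miss, evict H, frames [F, X]
H → miss, evict F, frames [X, H]
X → hit
F → miss, evict H, frames [X, F]
U → miss, evict X, frames [F, U]
H → miss, evict F, frames [U, H]
Page faults: 13.

13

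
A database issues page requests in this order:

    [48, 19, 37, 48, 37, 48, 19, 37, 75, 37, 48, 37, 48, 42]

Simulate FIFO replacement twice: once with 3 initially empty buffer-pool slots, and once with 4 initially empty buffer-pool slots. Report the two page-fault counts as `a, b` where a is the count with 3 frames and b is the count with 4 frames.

6, 5

3 frames: F F F . . . . . F . F . . F → 6 faults.
4 frames: F F F . . . . . F . . . . F → 5 faults.
5 < 6: adding a frame reduced faults, as is typical.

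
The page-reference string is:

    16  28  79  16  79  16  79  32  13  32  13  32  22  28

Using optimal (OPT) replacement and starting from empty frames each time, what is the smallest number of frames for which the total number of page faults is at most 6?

f=1: 14 faults
f=2: 7 faults
f=3: 6 faults
f=4: 6 faults
f=5: 6 faults
f=6: 6 faults
Smallest f with faults ≤ 6 is 3.

3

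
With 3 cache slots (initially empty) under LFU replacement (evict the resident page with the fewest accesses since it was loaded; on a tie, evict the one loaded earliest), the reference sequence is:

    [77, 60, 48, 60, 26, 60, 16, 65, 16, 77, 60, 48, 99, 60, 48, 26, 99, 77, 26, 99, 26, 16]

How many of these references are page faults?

77 → fault, frames {77}
60 → fault, frames {77,60}
48 → fault, frames {77,60,48}
60 → hit
26 → fault, evict 77, frames {60,48,26}
60 → hit
16 → fault, evict 48, frames {60,26,16}
65 → fault, evict 26, frames {60,16,65}
16 → hit
77 → fault, evict 65, frames {60,16,77}
60 → hit
48 → fault, evict 77, frames {60,16,48}
99 → fault, evict 48, frames {60,16,99}
60 → hit
48 → fault, evict 99, frames {60,16,48}
26 → fault, evict 48, frames {60,16,26}
99 → fault, evict 26, frames {60,16,99}
77 → fault, evict 99, frames {60,16,77}
26 → fault, evict 77, frames {60,16,26}
99 → fault, evict 26, frames {60,16,99}
26 → fault, evict 99, frames {60,16,26}
16 → hit
Page faults: 16.

16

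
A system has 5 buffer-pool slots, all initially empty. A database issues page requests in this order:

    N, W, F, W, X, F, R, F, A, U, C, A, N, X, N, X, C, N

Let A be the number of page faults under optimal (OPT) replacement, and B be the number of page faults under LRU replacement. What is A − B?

Under OPT: F F F . F . F . F F F . . . . . . . → 8 faults.
Under LRU: F F F . F . F . F F F . F F . . . . → 10 faults.
A − B = 8 − 10 = -2.

-2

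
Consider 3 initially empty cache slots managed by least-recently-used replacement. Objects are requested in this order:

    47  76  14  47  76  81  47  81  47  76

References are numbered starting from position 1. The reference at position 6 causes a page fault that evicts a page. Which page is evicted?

pos 1: 47 → fault, frames (47)
pos 2: 76 → fault, frames (47 76)
pos 3: 14 → fault, frames (47 76 14)
pos 4: 47 → hit
pos 5: 76 → hit
pos 6: 81 → fault, evict 14, frames (47 76 81)
At position 6, page 14 is evicted.

14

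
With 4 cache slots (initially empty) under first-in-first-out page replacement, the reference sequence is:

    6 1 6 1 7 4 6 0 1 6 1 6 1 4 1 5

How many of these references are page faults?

8

6 -> fault, frames {6}
1 -> fault, frames {6,1}
6 -> hit
1 -> hit
7 -> fault, frames {6,1,7}
4 -> fault, frames {6,1,7,4}
6 -> hit
0 -> fault, evict 6, frames {1,7,4,0}
1 -> hit
6 -> fault, evict 1, frames {7,4,0,6}
1 -> fault, evict 7, frames {4,0,6,1}
6 -> hit
1 -> hit
4 -> hit
1 -> hit
5 -> fault, evict 4, frames {0,6,1,5}
Page faults: 8.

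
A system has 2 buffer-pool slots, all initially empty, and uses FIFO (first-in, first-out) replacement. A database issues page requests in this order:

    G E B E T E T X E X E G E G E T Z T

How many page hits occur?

8

G -> fault, frames [G]
E -> fault, frames [G, E]
B -> fault, evict G, frames [E, B]
E -> hit
T -> fault, evict E, frames [B, T]
E -> fault, evict B, frames [T, E]
T -> hit
X -> fault, evict T, frames [E, X]
E -> hit
X -> hit
E -> hit
G -> fault, evict E, frames [X, G]
E -> fault, evict X, frames [G, E]
G -> hit
E -> hit
T -> fault, evict G, frames [E, T]
Z -> fault, evict E, frames [T, Z]
T -> hit
Hits: 8.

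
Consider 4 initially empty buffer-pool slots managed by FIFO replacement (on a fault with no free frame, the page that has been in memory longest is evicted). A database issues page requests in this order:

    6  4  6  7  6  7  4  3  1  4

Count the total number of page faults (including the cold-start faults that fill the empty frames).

6: miss, frames [6]
4: miss, frames [6, 4]
6: hit
7: miss, frames [6, 4, 7]
6: hit
7: hit
4: hit
3: miss, frames [6, 4, 7, 3]
1: miss, evict 6, frames [4, 7, 3, 1]
4: hit
Page faults: 5.

5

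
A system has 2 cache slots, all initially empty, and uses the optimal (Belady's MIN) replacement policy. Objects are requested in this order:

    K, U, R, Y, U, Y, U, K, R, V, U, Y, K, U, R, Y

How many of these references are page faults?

K → fault, frames {K}
U → fault, frames {K,U}
R → fault, evict K, frames {U,R}
Y → fault, evict R, frames {U,Y}
U → hit
Y → hit
U → hit
K → fault, evict Y, frames {U,K}
R → fault, evict K, frames {U,R}
V → fault, evict R, frames {U,V}
U → hit
Y → fault, evict V, frames {U,Y}
K → fault, evict Y, frames {U,K}
U → hit
R → fault, evict K, frames {U,R}
Y → fault, evict R, frames {U,Y}
Page faults: 11.

11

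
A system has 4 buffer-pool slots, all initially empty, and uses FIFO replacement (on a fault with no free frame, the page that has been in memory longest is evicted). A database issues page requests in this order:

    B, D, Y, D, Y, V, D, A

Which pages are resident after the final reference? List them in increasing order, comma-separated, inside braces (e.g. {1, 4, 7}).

B: fault, frames (B)
D: fault, frames (B D)
Y: fault, frames (B D Y)
D: hit
Y: hit
V: fault, frames (B D Y V)
D: hit
A: fault, evict B, frames (D Y V A)

{A, D, V, Y}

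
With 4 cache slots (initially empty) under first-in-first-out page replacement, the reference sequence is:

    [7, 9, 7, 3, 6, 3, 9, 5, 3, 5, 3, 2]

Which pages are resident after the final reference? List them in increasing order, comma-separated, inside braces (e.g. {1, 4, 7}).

7: fault, frames (7)
9: fault, frames (7 9)
7: hit
3: fault, frames (7 9 3)
6: fault, frames (7 9 3 6)
3: hit
9: hit
5: fault, evict 7, frames (9 3 6 5)
3: hit
5: hit
3: hit
2: fault, evict 9, frames (3 6 5 2)

{2, 3, 5, 6}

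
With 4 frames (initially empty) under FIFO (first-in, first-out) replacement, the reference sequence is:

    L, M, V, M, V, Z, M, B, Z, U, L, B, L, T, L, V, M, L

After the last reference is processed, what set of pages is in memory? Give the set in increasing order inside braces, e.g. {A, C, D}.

{L, M, T, V}

L: miss, frames [L]
M: miss, frames [L, M]
V: miss, frames [L, M, V]
M: hit
V: hit
Z: miss, frames [L, M, V, Z]
M: hit
B: miss, evict L, frames [M, V, Z, B]
Z: hit
U: miss, evict M, frames [V, Z, B, U]
L: miss, evict V, frames [Z, B, U, L]
B: hit
L: hit
T: miss, evict Z, frames [B, U, L, T]
L: hit
V: miss, evict B, frames [U, L, T, V]
M: miss, evict U, frames [L, T, V, M]
L: hit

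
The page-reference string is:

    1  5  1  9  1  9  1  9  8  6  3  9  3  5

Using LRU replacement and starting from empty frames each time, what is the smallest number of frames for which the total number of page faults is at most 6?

f=1: 14 faults
f=2: 8 faults
f=3: 8 faults
f=4: 7 faults
f=5: 7 faults
f=6: 6 faults
Smallest f with faults ≤ 6 is 6.

6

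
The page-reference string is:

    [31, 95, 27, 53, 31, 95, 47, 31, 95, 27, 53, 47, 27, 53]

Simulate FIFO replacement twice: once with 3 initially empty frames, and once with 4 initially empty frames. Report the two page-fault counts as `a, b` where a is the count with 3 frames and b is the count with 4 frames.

3 frames: F F F F F F F . . F F . . . → 9 faults.
4 frames: F F F F . . F F F F F F . . → 10 faults.
10 > 9: adding a frame increased faults — Belady's anomaly.

9, 10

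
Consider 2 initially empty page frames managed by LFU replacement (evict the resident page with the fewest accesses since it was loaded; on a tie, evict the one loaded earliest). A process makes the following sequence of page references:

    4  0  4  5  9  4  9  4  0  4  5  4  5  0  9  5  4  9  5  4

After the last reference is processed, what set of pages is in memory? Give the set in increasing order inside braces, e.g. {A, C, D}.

4 -> fault, frames [4]
0 -> fault, frames [4, 0]
4 -> hit
5 -> fault, evict 0, frames [4, 5]
9 -> fault, evict 5, frames [4, 9]
4 -> hit
9 -> hit
4 -> hit
0 -> fault, evict 9, frames [4, 0]
4 -> hit
5 -> fault, evict 0, frames [4, 5]
4 -> hit
5 -> hit
0 -> fault, evict 5, frames [4, 0]
9 -> fault, evict 0, frames [4, 9]
5 -> fault, evict 9, frames [4, 5]
4 -> hit
9 -> fault, evict 5, frames [4, 9]
5 -> fault, evict 9, frames [4, 5]
4 -> hit

{4, 5}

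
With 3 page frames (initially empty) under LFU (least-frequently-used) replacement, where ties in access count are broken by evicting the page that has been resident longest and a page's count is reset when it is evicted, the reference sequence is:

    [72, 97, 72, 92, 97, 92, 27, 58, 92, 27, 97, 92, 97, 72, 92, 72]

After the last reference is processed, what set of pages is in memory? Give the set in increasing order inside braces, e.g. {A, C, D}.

72 -> miss, frames {72}
97 -> miss, frames {72,97}
72 -> hit
92 -> miss, frames {72,97,92}
97 -> hit
92 -> hit
27 -> miss, evict 72, frames {97,92,27}
58 -> miss, evict 27, frames {97,92,58}
92 -> hit
27 -> miss, evict 58, frames {97,92,27}
97 -> hit
92 -> hit
97 -> hit
72 -> miss, evict 27, frames {97,92,72}
92 -> hit
72 -> hit

{72, 92, 97}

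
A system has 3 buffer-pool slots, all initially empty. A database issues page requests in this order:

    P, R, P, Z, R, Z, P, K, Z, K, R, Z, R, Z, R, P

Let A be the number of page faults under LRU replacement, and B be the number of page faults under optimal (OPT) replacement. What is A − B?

Under LRU: F F . F . . . F . . F . . . . F → 6 faults.
Under OPT: F F . F . . . F . . . . . . . F → 5 faults.
A − B = 6 − 5 = 1.

1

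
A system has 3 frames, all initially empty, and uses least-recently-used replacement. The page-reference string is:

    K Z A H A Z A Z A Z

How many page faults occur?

K -> fault, frames {K}
Z -> fault, frames {K,Z}
A -> fault, frames {K,Z,A}
H -> fault, evict K, frames {Z,A,H}
A -> hit
Z -> hit
A -> hit
Z -> hit
A -> hit
Z -> hit
Page faults: 4.

4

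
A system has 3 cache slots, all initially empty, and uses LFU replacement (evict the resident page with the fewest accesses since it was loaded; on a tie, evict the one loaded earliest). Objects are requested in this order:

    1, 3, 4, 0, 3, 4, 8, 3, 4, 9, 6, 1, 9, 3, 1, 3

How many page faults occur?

1 → fault, frames [1]
3 → fault, frames [1, 3]
4 → fault, frames [1, 3, 4]
0 → fault, evict 1, frames [3, 4, 0]
3 → hit
4 → hit
8 → fault, evict 0, frames [3, 4, 8]
3 → hit
4 → hit
9 → fault, evict 8, frames [3, 4, 9]
6 → fault, evict 9, frames [3, 4, 6]
1 → fault, evict 6, frames [3, 4, 1]
9 → fault, evict 1, frames [3, 4, 9]
3 → hit
1 → fault, evict 9, frames [3, 4, 1]
3 → hit
Page faults: 10.

10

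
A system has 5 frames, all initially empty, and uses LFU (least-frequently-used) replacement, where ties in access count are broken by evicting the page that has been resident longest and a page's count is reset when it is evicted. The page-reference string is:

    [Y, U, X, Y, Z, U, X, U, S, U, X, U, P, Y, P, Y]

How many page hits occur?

Y -> fault, frames [Y]
U -> fault, frames [Y, U]
X -> fault, frames [Y, U, X]
Y -> hit
Z -> fault, frames [Y, U, X, Z]
U -> hit
X -> hit
U -> hit
S -> fault, frames [Y, U, X, Z, S]
U -> hit
X -> hit
U -> hit
P -> fault, evict Z, frames [Y, U, X, S, P]
Y -> hit
P -> hit
Y -> hit
Hits: 10.

10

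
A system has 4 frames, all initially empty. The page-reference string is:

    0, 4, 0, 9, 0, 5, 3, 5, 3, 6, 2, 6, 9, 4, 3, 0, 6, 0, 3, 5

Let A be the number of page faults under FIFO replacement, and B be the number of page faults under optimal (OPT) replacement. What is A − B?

3

Under FIFO: F F . F . F F . . F F . F F F F F . . F → 13 faults.
Under OPT: F F . F . F F . . F F . . . F F . . . F → 10 faults.
A − B = 13 − 10 = 3.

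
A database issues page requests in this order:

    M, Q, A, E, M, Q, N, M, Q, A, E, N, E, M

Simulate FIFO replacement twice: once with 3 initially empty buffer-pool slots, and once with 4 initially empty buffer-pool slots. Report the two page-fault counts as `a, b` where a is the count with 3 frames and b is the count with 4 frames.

3 frames: F F F F F F F . . F F . . F → 10 faults.
4 frames: F F F F . . F F F F F F . F → 11 faults.
11 > 10: adding a frame increased faults — Belady's anomaly.

10, 11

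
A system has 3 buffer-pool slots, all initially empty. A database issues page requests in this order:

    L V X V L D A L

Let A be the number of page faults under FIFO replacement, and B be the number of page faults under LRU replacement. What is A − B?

1

Under FIFO: F F F . . F F F → 6 faults.
Under LRU: F F F . . F F . → 5 faults.
A − B = 6 − 5 = 1.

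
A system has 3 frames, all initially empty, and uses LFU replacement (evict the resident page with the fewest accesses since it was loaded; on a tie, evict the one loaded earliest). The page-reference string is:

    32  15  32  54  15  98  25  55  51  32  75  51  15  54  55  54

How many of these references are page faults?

32 -> miss, frames [32]
15 -> miss, frames [32, 15]
32 -> hit
54 -> miss, frames [32, 15, 54]
15 -> hit
98 -> miss, evict 54, frames [32, 15, 98]
25 -> miss, evict 98, frames [32, 15, 25]
55 -> miss, evict 25, frames [32, 15, 55]
51 -> miss, evict 55, frames [32, 15, 51]
32 -> hit
75 -> miss, evict 51, frames [32, 15, 75]
51 -> miss, evict 75, frames [32, 15, 51]
15 -> hit
54 -> miss, evict 51, frames [32, 15, 54]
55 -> miss, evict 54, frames [32, 15, 55]
54 -> miss, evict 55, frames [32, 15, 54]
Page faults: 12.

12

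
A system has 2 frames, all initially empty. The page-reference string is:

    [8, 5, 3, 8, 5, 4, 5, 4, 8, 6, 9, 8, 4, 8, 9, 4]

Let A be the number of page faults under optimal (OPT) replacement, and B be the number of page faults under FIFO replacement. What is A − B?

Under OPT: F F F . F F . . F F F . F . F . → 10 faults.
Under FIFO: F F F F F F . . F F F F F . F . → 12 faults.
A − B = 10 − 12 = -2.

-2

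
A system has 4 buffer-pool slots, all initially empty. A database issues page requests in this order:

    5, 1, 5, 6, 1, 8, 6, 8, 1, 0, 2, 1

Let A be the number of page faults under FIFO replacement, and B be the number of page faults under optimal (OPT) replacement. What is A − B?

Under FIFO: F F . F . F . . . F F F → 7 faults.
Under OPT: F F . F . F . . . F F . → 6 faults.
A − B = 7 − 6 = 1.

1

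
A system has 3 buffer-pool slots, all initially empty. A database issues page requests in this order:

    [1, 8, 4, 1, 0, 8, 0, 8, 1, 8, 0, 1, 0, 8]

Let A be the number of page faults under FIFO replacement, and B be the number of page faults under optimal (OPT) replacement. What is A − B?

Under FIFO: F F F . F . . . F F . . . . → 6 faults.
Under OPT: F F F . F . . . . . . . . . → 4 faults.
A − B = 6 − 4 = 2.

2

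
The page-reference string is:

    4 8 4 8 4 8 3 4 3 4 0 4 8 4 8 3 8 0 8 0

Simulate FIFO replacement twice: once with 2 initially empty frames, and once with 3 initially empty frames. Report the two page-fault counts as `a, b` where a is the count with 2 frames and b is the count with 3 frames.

10, 8

2 frames: F F . . . . F F . . F . F F . F F F . . → 10 faults.
3 frames: F F . . . . F . . . F F F . . F . F . . → 8 faults.
8 < 10: adding a frame reduced faults, as is typical.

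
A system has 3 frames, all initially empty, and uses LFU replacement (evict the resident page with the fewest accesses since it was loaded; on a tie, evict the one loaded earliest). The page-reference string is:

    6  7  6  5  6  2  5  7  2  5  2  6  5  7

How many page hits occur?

6: miss, frames [6]
7: miss, frames [6, 7]
6: hit
5: miss, frames [6, 7, 5]
6: hit
2: miss, evict 7, frames [6, 5, 2]
5: hit
7: miss, evict 2, frames [6, 5, 7]
2: miss, evict 7, frames [6, 5, 2]
5: hit
2: hit
6: hit
5: hit
7: miss, evict 2, frames [6, 5, 7]
Hits: 7.

7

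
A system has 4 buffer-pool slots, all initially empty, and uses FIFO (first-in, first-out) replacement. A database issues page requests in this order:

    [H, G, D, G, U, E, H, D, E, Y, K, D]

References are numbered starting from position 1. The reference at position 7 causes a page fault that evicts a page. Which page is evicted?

G

pos 1: H -> miss, frames (H)
pos 2: G -> miss, frames (H G)
pos 3: D -> miss, frames (H G D)
pos 4: G -> hit
pos 5: U -> miss, frames (H G D U)
pos 6: E -> miss, evict H, frames (G D U E)
pos 7: H -> miss, evict G, frames (D U E H)
At position 7, page G is evicted.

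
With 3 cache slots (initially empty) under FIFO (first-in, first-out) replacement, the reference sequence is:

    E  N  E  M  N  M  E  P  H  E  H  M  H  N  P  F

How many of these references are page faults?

10

E: fault, frames [E]
N: fault, frames [E, N]
E: hit
M: fault, frames [E, N, M]
N: hit
M: hit
E: hit
P: fault, evict E, frames [N, M, P]
H: fault, evict N, frames [M, P, H]
E: fault, evict M, frames [P, H, E]
H: hit
M: fault, evict P, frames [H, E, M]
H: hit
N: fault, evict H, frames [E, M, N]
P: fault, evict E, frames [M, N, P]
F: fault, evict M, frames [N, P, F]
Page faults: 10.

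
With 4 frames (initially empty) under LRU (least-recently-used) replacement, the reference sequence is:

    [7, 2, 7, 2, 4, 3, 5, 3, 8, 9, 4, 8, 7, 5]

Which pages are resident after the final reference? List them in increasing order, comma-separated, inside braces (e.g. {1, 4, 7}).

7 → miss, frames (7)
2 → miss, frames (7 2)
7 → hit
2 → hit
4 → miss, frames (7 2 4)
3 → miss, frames (7 2 4 3)
5 → miss, evict 7, frames (2 4 3 5)
3 → hit
8 → miss, evict 2, frames (4 5 3 8)
9 → miss, evict 4, frames (5 3 8 9)
4 → miss, evict 5, frames (3 8 9 4)
8 → hit
7 → miss, evict 3, frames (9 4 8 7)
5 → miss, evict 9, frames (4 8 7 5)

{4, 5, 7, 8}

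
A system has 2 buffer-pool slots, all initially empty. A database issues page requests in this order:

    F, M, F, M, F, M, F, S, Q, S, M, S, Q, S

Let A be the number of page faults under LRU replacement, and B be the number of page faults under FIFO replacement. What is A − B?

-1

Under LRU: F F . . . . . F F . F . F . → 6 faults.
Under FIFO: F F . . . . . F F . F F F . → 7 faults.
A − B = 6 − 7 = -1.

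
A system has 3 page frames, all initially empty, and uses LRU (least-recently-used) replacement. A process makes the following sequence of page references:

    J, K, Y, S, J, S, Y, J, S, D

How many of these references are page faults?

J: fault, frames (J)
K: fault, frames (J K)
Y: fault, frames (J K Y)
S: fault, evict J, frames (K Y S)
J: fault, evict K, frames (Y S J)
S: hit
Y: hit
J: hit
S: hit
D: fault, evict Y, frames (J S D)
Page faults: 6.

6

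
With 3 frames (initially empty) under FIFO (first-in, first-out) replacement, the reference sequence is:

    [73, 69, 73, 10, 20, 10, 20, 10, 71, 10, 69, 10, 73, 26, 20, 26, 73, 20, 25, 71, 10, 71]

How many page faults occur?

13

73 → fault, frames [73]
69 → fault, frames [73, 69]
73 → hit
10 → fault, frames [73, 69, 10]
20 → fault, evict 73, frames [69, 10, 20]
10 → hit
20 → hit
10 → hit
71 → fault, evict 69, frames [10, 20, 71]
10 → hit
69 → fault, evict 10, frames [20, 71, 69]
10 → fault, evict 20, frames [71, 69, 10]
73 → fault, evict 71, frames [69, 10, 73]
26 → fault, evict 69, frames [10, 73, 26]
20 → fault, evict 10, frames [73, 26, 20]
26 → hit
73 → hit
20 → hit
25 → fault, evict 73, frames [26, 20, 25]
71 → fault, evict 26, frames [20, 25, 71]
10 → fault, evict 20, frames [25, 71, 10]
71 → hit
Page faults: 13.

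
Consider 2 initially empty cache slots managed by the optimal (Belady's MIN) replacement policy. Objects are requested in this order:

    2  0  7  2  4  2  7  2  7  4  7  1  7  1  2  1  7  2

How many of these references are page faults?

2 → miss, frames (2)
0 → miss, frames (2 0)
7 → miss, evict 0, frames (2 7)
2 → hit
4 → miss, evict 7, frames (2 4)
2 → hit
7 → miss, evict 4, frames (2 7)
2 → hit
7 → hit
4 → miss, evict 2, frames (7 4)
7 → hit
1 → miss, evict 4, frames (7 1)
7 → hit
1 → hit
2 → miss, evict 7, frames (1 2)
1 → hit
7 → miss, evict 1, frames (2 7)
2 → hit
Page faults: 9.

9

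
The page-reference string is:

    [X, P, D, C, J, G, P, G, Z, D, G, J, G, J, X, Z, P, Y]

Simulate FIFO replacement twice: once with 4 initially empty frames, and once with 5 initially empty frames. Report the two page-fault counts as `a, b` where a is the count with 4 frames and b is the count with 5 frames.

4 frames: F F F F F F F . F F . F F . F F F F → 15 faults.
5 frames: F F F F F F . . F . . . . . F . F F → 10 faults.
10 < 15: adding a frame reduced faults, as is typical.

15, 10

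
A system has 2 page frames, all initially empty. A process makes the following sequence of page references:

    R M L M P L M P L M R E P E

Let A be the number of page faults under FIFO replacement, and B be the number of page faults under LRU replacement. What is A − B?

-3

Under FIFO: F F F . F . F . F . F F F . → 9 faults.
Under LRU: F F F . F F F F F F F F F . → 12 faults.
A − B = 9 − 12 = -3.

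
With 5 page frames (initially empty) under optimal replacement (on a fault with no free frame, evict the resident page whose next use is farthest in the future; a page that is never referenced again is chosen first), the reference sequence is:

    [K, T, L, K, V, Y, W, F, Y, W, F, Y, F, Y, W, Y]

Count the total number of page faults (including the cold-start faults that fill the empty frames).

K -> miss, frames {K}
T -> miss, frames {K,T}
L -> miss, frames {K,T,L}
K -> hit
V -> miss, frames {K,T,L,V}
Y -> miss, frames {K,T,L,V,Y}
W -> miss, evict V, frames {K,T,L,Y,W}
F -> miss, evict L, frames {K,T,Y,W,F}
Y -> hit
W -> hit
F -> hit
Y -> hit
F -> hit
Y -> hit
W -> hit
Y -> hit
Page faults: 7.

7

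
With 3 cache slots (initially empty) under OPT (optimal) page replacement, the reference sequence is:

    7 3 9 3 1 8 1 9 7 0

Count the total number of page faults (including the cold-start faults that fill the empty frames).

7

7: fault, frames {7}
3: fault, frames {7,3}
9: fault, frames {7,3,9}
3: hit
1: fault, evict 3, frames {7,9,1}
8: fault, evict 7, frames {9,1,8}
1: hit
9: hit
7: fault, evict 8, frames {9,1,7}
0: fault, evict 7, frames {9,1,0}
Page faults: 7.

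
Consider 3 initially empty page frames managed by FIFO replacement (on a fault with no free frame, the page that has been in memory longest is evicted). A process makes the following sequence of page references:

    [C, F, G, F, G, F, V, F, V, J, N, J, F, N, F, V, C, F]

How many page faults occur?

9

C → miss, frames {C}
F → miss, frames {C,F}
G → miss, frames {C,F,G}
F → hit
G → hit
F → hit
V → miss, evict C, frames {F,G,V}
F → hit
V → hit
J → miss, evict F, frames {G,V,J}
N → miss, evict G, frames {V,J,N}
J → hit
F → miss, evict V, frames {J,N,F}
N → hit
F → hit
V → miss, evict J, frames {N,F,V}
C → miss, evict N, frames {F,V,C}
F → hit
Page faults: 9.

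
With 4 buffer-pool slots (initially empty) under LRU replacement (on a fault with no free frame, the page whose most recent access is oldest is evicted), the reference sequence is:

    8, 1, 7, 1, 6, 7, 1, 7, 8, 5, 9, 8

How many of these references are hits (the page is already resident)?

6

8 -> miss, frames [8]
1 -> miss, frames [8, 1]
7 -> miss, frames [8, 1, 7]
1 -> hit
6 -> miss, frames [8, 7, 1, 6]
7 -> hit
1 -> hit
7 -> hit
8 -> hit
5 -> miss, evict 6, frames [1, 7, 8, 5]
9 -> miss, evict 1, frames [7, 8, 5, 9]
8 -> hit
Hits: 6.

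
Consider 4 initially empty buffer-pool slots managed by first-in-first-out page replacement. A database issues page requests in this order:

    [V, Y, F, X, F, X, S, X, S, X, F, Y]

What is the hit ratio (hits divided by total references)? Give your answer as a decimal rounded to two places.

0.58

V: fault, frames (V)
Y: fault, frames (V Y)
F: fault, frames (V Y F)
X: fault, frames (V Y F X)
F: hit
X: hit
S: fault, evict V, frames (Y F X S)
X: hit
S: hit
X: hit
F: hit
Y: hit
Hits: 7 of 12 references → 7/12 = 0.5833.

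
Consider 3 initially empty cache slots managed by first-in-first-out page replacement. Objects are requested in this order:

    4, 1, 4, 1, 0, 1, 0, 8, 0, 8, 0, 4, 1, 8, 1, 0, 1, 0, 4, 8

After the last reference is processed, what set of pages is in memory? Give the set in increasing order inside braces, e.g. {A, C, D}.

{0, 1, 8}

4 -> miss, frames {4}
1 -> miss, frames {4,1}
4 -> hit
1 -> hit
0 -> miss, frames {4,1,0}
1 -> hit
0 -> hit
8 -> miss, evict 4, frames {1,0,8}
0 -> hit
8 -> hit
0 -> hit
4 -> miss, evict 1, frames {0,8,4}
1 -> miss, evict 0, frames {8,4,1}
8 -> hit
1 -> hit
0 -> miss, evict 8, frames {4,1,0}
1 -> hit
0 -> hit
4 -> hit
8 -> miss, evict 4, frames {1,0,8}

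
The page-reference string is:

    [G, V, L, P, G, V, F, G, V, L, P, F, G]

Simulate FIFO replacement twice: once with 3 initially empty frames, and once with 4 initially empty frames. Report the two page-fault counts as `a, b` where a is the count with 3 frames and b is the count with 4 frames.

3 frames: F F F F F F F . . F F . F → 10 faults.
4 frames: F F F F . . F F F F F F F → 11 faults.
11 > 10: adding a frame increased faults — Belady's anomaly.

10, 11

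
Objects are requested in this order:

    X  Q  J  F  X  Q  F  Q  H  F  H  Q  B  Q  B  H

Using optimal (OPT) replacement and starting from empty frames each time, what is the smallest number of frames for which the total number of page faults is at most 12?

f=1: 16 faults
f=2: 9 faults
f=3: 6 faults
f=4: 6 faults
f=5: 6 faults
f=6: 6 faults
Smallest f with faults ≤ 12 is 2.

2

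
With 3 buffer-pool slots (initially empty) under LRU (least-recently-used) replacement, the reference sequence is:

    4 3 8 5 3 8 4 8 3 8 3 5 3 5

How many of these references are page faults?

6

4: miss, frames (4)
3: miss, frames (4 3)
8: miss, frames (4 3 8)
5: miss, evict 4, frames (3 8 5)
3: hit
8: hit
4: miss, evict 5, frames (3 8 4)
8: hit
3: hit
8: hit
3: hit
5: miss, evict 4, frames (8 3 5)
3: hit
5: hit
Page faults: 6.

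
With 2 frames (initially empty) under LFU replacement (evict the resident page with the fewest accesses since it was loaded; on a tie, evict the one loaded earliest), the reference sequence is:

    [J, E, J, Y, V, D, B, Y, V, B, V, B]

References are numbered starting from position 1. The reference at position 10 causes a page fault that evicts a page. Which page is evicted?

V

pos 1: J -> miss, frames (J)
pos 2: E -> miss, frames (J E)
pos 3: J -> hit
pos 4: Y -> miss, evict E, frames (J Y)
pos 5: V -> miss, evict Y, frames (J V)
pos 6: D -> miss, evict V, frames (J D)
pos 7: B -> miss, evict D, frames (J B)
pos 8: Y -> miss, evict B, frames (J Y)
pos 9: V -> miss, evict Y, frames (J V)
pos 10: B -> miss, evict V, frames (J B)
At position 10, page V is evicted.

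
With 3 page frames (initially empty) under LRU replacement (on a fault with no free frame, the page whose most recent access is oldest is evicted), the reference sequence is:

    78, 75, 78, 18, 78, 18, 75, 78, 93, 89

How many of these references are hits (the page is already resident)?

5

78 → miss, frames [78]
75 → miss, frames [78, 75]
78 → hit
18 → miss, frames [75, 78, 18]
78 → hit
18 → hit
75 → hit
78 → hit
93 → miss, evict 18, frames [75, 78, 93]
89 → miss, evict 75, frames [78, 93, 89]
Hits: 5.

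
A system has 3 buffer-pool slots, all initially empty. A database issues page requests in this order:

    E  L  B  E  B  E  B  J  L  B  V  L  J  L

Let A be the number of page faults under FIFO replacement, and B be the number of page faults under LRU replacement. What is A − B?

-1

Under FIFO: F F F . . . . F . . F F . . → 6 faults.
Under LRU: F F F . . . . F F . F . F . → 7 faults.
A − B = 6 − 7 = -1.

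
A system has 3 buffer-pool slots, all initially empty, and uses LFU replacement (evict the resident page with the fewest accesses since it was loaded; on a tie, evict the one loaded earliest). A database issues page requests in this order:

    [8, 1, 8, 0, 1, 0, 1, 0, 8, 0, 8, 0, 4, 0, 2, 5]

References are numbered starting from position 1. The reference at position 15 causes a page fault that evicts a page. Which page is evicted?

pos 1: 8: fault, frames [8]
pos 2: 1: fault, frames [8, 1]
pos 3: 8: hit
pos 4: 0: fault, frames [8, 1, 0]
pos 5: 1: hit
pos 6: 0: hit
pos 7: 1: hit
pos 8: 0: hit
pos 9: 8: hit
pos 10: 0: hit
pos 11: 8: hit
pos 12: 0: hit
pos 13: 4: fault, evict 1, frames [8, 0, 4]
pos 14: 0: hit
pos 15: 2: fault, evict 4, frames [8, 0, 2]
At position 15, page 4 is evicted.

4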